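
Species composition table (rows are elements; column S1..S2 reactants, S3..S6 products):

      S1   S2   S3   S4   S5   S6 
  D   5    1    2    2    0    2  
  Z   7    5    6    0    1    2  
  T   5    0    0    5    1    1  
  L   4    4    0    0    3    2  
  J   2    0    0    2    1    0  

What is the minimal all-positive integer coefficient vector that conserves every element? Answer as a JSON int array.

Coefficients: [5, 1, 4, 3, 4, 6]

D: 5·5+1·1 = 26 | 4·2+3·2+4·0+6·2 = 26
Z: 5·7+1·5 = 40 | 4·6+3·0+4·1+6·2 = 40
T: 5·5+1·0 = 25 | 4·0+3·5+4·1+6·1 = 25
L: 5·4+1·4 = 24 | 4·0+3·0+4·3+6·2 = 24
J: 5·2+1·0 = 10 | 4·0+3·2+4·1+6·0 = 10
gcd(5,1,4,3,4,6) = 1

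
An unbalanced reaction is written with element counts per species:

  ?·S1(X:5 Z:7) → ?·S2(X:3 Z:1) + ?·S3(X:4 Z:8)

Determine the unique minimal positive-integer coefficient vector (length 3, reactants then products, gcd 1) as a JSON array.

Coefficients: [5, 3, 4]

X: 5·5 = 25 | 3·3+4·4 = 25
Z: 5·7 = 35 | 3·1+4·8 = 35
gcd(5,3,4) = 1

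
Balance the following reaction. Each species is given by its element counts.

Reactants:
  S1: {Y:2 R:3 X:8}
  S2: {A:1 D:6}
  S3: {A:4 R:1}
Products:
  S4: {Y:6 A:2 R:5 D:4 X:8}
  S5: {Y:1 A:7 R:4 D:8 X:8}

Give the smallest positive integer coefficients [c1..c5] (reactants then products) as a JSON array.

Y: 5·2+6·0+6·0 = 10 | 1·6+4·1 = 10
A: 5·0+6·1+6·4 = 30 | 1·2+4·7 = 30
R: 5·3+6·0+6·1 = 21 | 1·5+4·4 = 21
D: 5·0+6·6+6·0 = 36 | 1·4+4·8 = 36
X: 5·8+6·0+6·0 = 40 | 1·8+4·8 = 40
gcd(5,6,6,1,4) = 1

Coefficients: [5, 6, 6, 1, 4]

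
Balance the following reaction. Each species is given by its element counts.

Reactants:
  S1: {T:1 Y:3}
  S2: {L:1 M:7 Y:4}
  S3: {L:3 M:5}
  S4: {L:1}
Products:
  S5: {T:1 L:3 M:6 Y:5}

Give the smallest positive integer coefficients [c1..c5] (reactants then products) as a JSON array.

Coefficients: [2, 1, 1, 2, 2]

T: 2·1+1·0+1·0+2·0 = 2 | 2·1 = 2
L: 2·0+1·1+1·3+2·1 = 6 | 2·3 = 6
M: 2·0+1·7+1·5+2·0 = 12 | 2·6 = 12
Y: 2·3+1·4+1·0+2·0 = 10 | 2·5 = 10
gcd(2,1,1,2,2) = 1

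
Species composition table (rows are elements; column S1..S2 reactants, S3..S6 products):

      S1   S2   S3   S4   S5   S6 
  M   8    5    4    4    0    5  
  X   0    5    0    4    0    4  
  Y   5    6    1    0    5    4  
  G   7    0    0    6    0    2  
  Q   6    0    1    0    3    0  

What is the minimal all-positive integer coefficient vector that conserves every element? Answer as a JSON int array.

M: 2·8+4·5 = 36 | 3·4+1·4+3·0+4·5 = 36
X: 2·0+4·5 = 20 | 3·0+1·4+3·0+4·4 = 20
Y: 2·5+4·6 = 34 | 3·1+1·0+3·5+4·4 = 34
G: 2·7+4·0 = 14 | 3·0+1·6+3·0+4·2 = 14
Q: 2·6+4·0 = 12 | 3·1+1·0+3·3+4·0 = 12
gcd(2,4,3,1,3,4) = 1

Coefficients: [2, 4, 3, 1, 3, 4]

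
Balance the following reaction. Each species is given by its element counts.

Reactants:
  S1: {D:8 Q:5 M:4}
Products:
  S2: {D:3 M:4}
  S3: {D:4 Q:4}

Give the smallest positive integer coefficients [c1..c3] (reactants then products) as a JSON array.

Coefficients: [4, 4, 5]

D: 4·8 = 32 | 4·3+5·4 = 32
Q: 4·5 = 20 | 4·0+5·4 = 20
M: 4·4 = 16 | 4·4+5·0 = 16
gcd(4,4,5) = 1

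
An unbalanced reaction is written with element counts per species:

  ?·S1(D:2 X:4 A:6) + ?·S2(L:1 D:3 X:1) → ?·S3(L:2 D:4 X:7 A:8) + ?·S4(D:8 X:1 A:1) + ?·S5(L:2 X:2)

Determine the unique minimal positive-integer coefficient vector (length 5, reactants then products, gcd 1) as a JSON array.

Coefficients: [3, 6, 2, 2, 1]

L: 3·0+6·1 = 6 | 2·2+2·0+1·2 = 6
D: 3·2+6·3 = 24 | 2·4+2·8+1·0 = 24
X: 3·4+6·1 = 18 | 2·7+2·1+1·2 = 18
A: 3·6+6·0 = 18 | 2·8+2·1+1·0 = 18
gcd(3,6,2,2,1) = 1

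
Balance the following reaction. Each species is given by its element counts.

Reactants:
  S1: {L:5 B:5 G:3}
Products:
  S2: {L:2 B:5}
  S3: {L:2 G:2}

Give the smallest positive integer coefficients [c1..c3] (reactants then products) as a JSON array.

Coefficients: [2, 2, 3]

L: 2·5 = 10 | 2·2+3·2 = 10
B: 2·5 = 10 | 2·5+3·0 = 10
G: 2·3 = 6 | 2·0+3·2 = 6
gcd(2,2,3) = 1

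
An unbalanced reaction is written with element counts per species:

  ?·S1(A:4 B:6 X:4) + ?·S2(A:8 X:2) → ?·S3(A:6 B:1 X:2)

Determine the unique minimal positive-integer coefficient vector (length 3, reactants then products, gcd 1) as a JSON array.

A: 1·4+4·8 = 36 | 6·6 = 36
B: 1·6+4·0 = 6 | 6·1 = 6
X: 1·4+4·2 = 12 | 6·2 = 12
gcd(1,4,6) = 1

Coefficients: [1, 4, 6]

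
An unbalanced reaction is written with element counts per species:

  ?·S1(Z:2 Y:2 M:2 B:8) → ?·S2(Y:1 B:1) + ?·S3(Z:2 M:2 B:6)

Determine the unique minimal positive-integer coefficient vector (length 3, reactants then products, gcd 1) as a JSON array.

Z: 1·2 = 2 | 2·0+1·2 = 2
Y: 1·2 = 2 | 2·1+1·0 = 2
M: 1·2 = 2 | 2·0+1·2 = 2
B: 1·8 = 8 | 2·1+1·6 = 8
gcd(1,2,1) = 1

Coefficients: [1, 2, 1]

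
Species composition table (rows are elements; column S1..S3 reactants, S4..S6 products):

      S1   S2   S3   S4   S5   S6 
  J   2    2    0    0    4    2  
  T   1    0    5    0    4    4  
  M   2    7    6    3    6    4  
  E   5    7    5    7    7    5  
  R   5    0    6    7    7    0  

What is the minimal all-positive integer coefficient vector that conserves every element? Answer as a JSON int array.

J: 6·2+1·2+2·0 = 14 | 3·0+3·4+1·2 = 14
T: 6·1+1·0+2·5 = 16 | 3·0+3·4+1·4 = 16
M: 6·2+1·7+2·6 = 31 | 3·3+3·6+1·4 = 31
E: 6·5+1·7+2·5 = 47 | 3·7+3·7+1·5 = 47
R: 6·5+1·0+2·6 = 42 | 3·7+3·7+1·0 = 42
gcd(6,1,2,3,3,1) = 1

Coefficients: [6, 1, 2, 3, 3, 1]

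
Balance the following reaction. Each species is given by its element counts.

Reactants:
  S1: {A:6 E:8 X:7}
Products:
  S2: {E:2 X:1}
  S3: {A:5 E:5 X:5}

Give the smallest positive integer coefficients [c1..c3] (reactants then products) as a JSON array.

A: 5·6 = 30 | 5·0+6·5 = 30
E: 5·8 = 40 | 5·2+6·5 = 40
X: 5·7 = 35 | 5·1+6·5 = 35
gcd(5,5,6) = 1

Coefficients: [5, 5, 6]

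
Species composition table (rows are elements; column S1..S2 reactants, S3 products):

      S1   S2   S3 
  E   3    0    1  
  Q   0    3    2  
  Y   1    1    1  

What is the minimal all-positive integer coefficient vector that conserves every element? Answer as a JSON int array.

Coefficients: [1, 2, 3]

E: 1·3+2·0 = 3 | 3·1 = 3
Q: 1·0+2·3 = 6 | 3·2 = 6
Y: 1·1+2·1 = 3 | 3·1 = 3
gcd(1,2,3) = 1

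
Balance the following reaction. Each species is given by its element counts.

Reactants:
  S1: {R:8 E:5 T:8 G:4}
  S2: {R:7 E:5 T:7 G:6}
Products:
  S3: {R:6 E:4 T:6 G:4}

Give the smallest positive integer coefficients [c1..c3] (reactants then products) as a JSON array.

Coefficients: [2, 2, 5]

R: 2·8+2·7 = 30 | 5·6 = 30
E: 2·5+2·5 = 20 | 5·4 = 20
T: 2·8+2·7 = 30 | 5·6 = 30
G: 2·4+2·6 = 20 | 5·4 = 20
gcd(2,2,5) = 1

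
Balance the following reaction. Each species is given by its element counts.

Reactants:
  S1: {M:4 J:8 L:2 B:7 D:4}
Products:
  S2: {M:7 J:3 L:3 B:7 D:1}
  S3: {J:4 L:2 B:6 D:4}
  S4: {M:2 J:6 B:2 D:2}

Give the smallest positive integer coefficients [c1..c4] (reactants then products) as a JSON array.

M: 6·4 = 24 | 2·7+3·0+5·2 = 24
J: 6·8 = 48 | 2·3+3·4+5·6 = 48
L: 6·2 = 12 | 2·3+3·2+5·0 = 12
B: 6·7 = 42 | 2·7+3·6+5·2 = 42
D: 6·4 = 24 | 2·1+3·4+5·2 = 24
gcd(6,2,3,5) = 1

Coefficients: [6, 2, 3, 5]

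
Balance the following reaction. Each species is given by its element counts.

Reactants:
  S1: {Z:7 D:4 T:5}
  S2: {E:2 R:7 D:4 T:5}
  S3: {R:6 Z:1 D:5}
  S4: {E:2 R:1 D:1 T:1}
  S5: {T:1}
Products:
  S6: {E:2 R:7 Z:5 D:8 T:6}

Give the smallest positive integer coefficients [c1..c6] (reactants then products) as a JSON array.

Coefficients: [3, 1, 4, 4, 6, 5]

E: 3·0+1·2+4·0+4·2+6·0 = 10 | 5·2 = 10
R: 3·0+1·7+4·6+4·1+6·0 = 35 | 5·7 = 35
Z: 3·7+1·0+4·1+4·0+6·0 = 25 | 5·5 = 25
D: 3·4+1·4+4·5+4·1+6·0 = 40 | 5·8 = 40
T: 3·5+1·5+4·0+4·1+6·1 = 30 | 5·6 = 30
gcd(3,1,4,4,6,5) = 1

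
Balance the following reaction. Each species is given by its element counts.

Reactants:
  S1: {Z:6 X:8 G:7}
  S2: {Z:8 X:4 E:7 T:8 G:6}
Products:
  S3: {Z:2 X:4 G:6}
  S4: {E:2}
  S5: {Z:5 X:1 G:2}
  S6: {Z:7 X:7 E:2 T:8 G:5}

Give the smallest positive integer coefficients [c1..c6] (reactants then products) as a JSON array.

Z: 2·6+2·8 = 28 | 2·2+5·0+2·5+2·7 = 28
X: 2·8+2·4 = 24 | 2·4+5·0+2·1+2·7 = 24
E: 2·0+2·7 = 14 | 2·0+5·2+2·0+2·2 = 14
T: 2·0+2·8 = 16 | 2·0+5·0+2·0+2·8 = 16
G: 2·7+2·6 = 26 | 2·6+5·0+2·2+2·5 = 26
gcd(2,2,2,5,2,2) = 1

Coefficients: [2, 2, 2, 5, 2, 2]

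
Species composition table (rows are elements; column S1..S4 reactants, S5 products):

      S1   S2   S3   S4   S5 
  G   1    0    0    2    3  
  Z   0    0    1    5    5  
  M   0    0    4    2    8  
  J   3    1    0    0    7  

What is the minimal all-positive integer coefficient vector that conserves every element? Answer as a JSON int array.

Coefficients: [5, 6, 5, 2, 3]

G: 5·1+6·0+5·0+2·2 = 9 | 3·3 = 9
Z: 5·0+6·0+5·1+2·5 = 15 | 3·5 = 15
M: 5·0+6·0+5·4+2·2 = 24 | 3·8 = 24
J: 5·3+6·1+5·0+2·0 = 21 | 3·7 = 21
gcd(5,6,5,2,3) = 1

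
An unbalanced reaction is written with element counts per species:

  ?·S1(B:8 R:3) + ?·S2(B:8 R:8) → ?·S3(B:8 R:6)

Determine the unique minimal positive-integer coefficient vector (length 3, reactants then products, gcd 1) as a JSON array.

Coefficients: [2, 3, 5]

B: 2·8+3·8 = 40 | 5·8 = 40
R: 2·3+3·8 = 30 | 5·6 = 30
gcd(2,3,5) = 1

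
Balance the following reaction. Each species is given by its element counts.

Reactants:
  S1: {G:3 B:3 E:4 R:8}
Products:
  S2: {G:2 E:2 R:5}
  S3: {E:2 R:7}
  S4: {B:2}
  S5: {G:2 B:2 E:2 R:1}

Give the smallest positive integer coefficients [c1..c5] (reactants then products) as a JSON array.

G: 4·3 = 12 | 3·2+2·0+3·0+3·2 = 12
B: 4·3 = 12 | 3·0+2·0+3·2+3·2 = 12
E: 4·4 = 16 | 3·2+2·2+3·0+3·2 = 16
R: 4·8 = 32 | 3·5+2·7+3·0+3·1 = 32
gcd(4,3,2,3,3) = 1

Coefficients: [4, 3, 2, 3, 3]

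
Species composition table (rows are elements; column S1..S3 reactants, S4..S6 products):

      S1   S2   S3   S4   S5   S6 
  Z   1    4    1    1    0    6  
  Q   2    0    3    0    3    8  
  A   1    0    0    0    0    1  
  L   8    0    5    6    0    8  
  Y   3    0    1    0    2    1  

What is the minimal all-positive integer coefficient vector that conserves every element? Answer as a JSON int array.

Z: 1·1+1·4+6·1 = 11 | 5·1+4·0+1·6 = 11
Q: 1·2+1·0+6·3 = 20 | 5·0+4·3+1·8 = 20
A: 1·1+1·0+6·0 = 1 | 5·0+4·0+1·1 = 1
L: 1·8+1·0+6·5 = 38 | 5·6+4·0+1·8 = 38
Y: 1·3+1·0+6·1 = 9 | 5·0+4·2+1·1 = 9
gcd(1,1,6,5,4,1) = 1

Coefficients: [1, 1, 6, 5, 4, 1]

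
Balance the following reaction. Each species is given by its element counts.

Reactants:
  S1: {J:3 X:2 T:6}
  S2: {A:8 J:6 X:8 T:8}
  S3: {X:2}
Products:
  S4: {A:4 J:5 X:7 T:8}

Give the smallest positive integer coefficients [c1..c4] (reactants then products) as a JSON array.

A: 4·0+3·8+5·0 = 24 | 6·4 = 24
J: 4·3+3·6+5·0 = 30 | 6·5 = 30
X: 4·2+3·8+5·2 = 42 | 6·7 = 42
T: 4·6+3·8+5·0 = 48 | 6·8 = 48
gcd(4,3,5,6) = 1

Coefficients: [4, 3, 5, 6]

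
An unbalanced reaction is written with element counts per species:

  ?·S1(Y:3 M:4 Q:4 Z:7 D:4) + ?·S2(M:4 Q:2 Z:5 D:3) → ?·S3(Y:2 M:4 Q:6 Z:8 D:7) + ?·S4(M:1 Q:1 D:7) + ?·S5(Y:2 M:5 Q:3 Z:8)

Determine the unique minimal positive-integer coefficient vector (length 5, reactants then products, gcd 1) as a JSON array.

Y: 4·3+4·0 = 12 | 1·2+3·0+5·2 = 12
M: 4·4+4·4 = 32 | 1·4+3·1+5·5 = 32
Q: 4·4+4·2 = 24 | 1·6+3·1+5·3 = 24
Z: 4·7+4·5 = 48 | 1·8+3·0+5·8 = 48
D: 4·4+4·3 = 28 | 1·7+3·7+5·0 = 28
gcd(4,4,1,3,5) = 1

Coefficients: [4, 4, 1, 3, 5]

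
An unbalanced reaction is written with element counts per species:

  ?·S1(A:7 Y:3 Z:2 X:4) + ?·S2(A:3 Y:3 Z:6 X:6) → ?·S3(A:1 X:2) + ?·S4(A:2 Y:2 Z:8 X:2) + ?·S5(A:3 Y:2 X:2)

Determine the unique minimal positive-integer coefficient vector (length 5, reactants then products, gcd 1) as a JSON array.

Coefficients: [1, 1, 2, 1, 2]

A: 1·7+1·3 = 10 | 2·1+1·2+2·3 = 10
Y: 1·3+1·3 = 6 | 2·0+1·2+2·2 = 6
Z: 1·2+1·6 = 8 | 2·0+1·8+2·0 = 8
X: 1·4+1·6 = 10 | 2·2+1·2+2·2 = 10
gcd(1,1,2,1,2) = 1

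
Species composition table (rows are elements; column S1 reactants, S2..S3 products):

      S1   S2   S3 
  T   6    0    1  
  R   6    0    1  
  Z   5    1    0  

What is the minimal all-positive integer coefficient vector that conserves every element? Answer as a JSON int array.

T: 1·6 = 6 | 5·0+6·1 = 6
R: 1·6 = 6 | 5·0+6·1 = 6
Z: 1·5 = 5 | 5·1+6·0 = 5
gcd(1,5,6) = 1

Coefficients: [1, 5, 6]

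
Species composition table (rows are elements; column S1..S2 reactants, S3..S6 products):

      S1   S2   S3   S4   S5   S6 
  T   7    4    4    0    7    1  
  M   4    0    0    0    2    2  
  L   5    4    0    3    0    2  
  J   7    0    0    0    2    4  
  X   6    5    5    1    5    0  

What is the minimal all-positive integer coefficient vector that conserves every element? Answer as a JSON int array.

T: 4·7+1·4 = 32 | 3·4+4·0+2·7+6·1 = 32
M: 4·4+1·0 = 16 | 3·0+4·0+2·2+6·2 = 16
L: 4·5+1·4 = 24 | 3·0+4·3+2·0+6·2 = 24
J: 4·7+1·0 = 28 | 3·0+4·0+2·2+6·4 = 28
X: 4·6+1·5 = 29 | 3·5+4·1+2·5+6·0 = 29
gcd(4,1,3,4,2,6) = 1

Coefficients: [4, 1, 3, 4, 2, 6]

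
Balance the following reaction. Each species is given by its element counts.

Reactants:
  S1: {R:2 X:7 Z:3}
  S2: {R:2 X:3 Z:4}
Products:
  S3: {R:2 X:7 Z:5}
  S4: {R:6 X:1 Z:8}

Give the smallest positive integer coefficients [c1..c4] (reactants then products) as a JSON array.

Coefficients: [1, 5, 3, 1]

R: 1·2+5·2 = 12 | 3·2+1·6 = 12
X: 1·7+5·3 = 22 | 3·7+1·1 = 22
Z: 1·3+5·4 = 23 | 3·5+1·8 = 23
gcd(1,5,3,1) = 1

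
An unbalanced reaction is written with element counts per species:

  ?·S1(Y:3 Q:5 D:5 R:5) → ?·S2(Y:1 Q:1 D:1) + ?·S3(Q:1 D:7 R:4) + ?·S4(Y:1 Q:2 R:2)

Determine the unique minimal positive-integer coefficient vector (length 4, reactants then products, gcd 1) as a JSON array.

Coefficients: [2, 3, 1, 3]

Y: 2·3 = 6 | 3·1+1·0+3·1 = 6
Q: 2·5 = 10 | 3·1+1·1+3·2 = 10
D: 2·5 = 10 | 3·1+1·7+3·0 = 10
R: 2·5 = 10 | 3·0+1·4+3·2 = 10
gcd(2,3,1,3) = 1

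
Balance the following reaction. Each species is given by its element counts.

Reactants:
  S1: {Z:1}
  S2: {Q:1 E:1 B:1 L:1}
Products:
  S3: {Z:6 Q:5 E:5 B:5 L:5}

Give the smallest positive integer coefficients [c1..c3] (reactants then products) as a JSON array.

Coefficients: [6, 5, 1]

Z: 6·1+5·0 = 6 | 1·6 = 6
Q: 6·0+5·1 = 5 | 1·5 = 5
E: 6·0+5·1 = 5 | 1·5 = 5
B: 6·0+5·1 = 5 | 1·5 = 5
L: 6·0+5·1 = 5 | 1·5 = 5
gcd(6,5,1) = 1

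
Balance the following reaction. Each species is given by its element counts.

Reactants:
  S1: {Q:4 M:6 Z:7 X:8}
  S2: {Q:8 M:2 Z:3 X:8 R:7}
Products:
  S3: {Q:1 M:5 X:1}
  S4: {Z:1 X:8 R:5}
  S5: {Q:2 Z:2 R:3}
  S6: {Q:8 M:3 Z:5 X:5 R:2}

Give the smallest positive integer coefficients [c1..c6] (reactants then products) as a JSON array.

Coefficients: [3, 5, 2, 4, 1, 6]

Q: 3·4+5·8 = 52 | 2·1+4·0+1·2+6·8 = 52
M: 3·6+5·2 = 28 | 2·5+4·0+1·0+6·3 = 28
Z: 3·7+5·3 = 36 | 2·0+4·1+1·2+6·5 = 36
X: 3·8+5·8 = 64 | 2·1+4·8+1·0+6·5 = 64
R: 3·0+5·7 = 35 | 2·0+4·5+1·3+6·2 = 35
gcd(3,5,2,4,1,6) = 1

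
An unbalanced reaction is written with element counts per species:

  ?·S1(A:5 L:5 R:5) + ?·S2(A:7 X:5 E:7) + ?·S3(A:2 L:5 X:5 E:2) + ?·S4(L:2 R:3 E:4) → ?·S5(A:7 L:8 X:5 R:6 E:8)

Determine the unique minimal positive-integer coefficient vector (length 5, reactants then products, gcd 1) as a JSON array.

Coefficients: [3, 2, 3, 5, 5]

A: 3·5+2·7+3·2+5·0 = 35 | 5·7 = 35
L: 3·5+2·0+3·5+5·2 = 40 | 5·8 = 40
X: 3·0+2·5+3·5+5·0 = 25 | 5·5 = 25
R: 3·5+2·0+3·0+5·3 = 30 | 5·6 = 30
E: 3·0+2·7+3·2+5·4 = 40 | 5·8 = 40
gcd(3,2,3,5,5) = 1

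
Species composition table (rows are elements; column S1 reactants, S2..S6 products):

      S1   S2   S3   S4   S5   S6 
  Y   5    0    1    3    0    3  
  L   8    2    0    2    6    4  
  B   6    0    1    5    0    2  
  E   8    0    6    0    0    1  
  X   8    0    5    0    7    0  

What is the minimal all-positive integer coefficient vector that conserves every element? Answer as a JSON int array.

Y: 4·5 = 20 | 6·0+5·1+3·3+1·0+2·3 = 20
L: 4·8 = 32 | 6·2+5·0+3·2+1·6+2·4 = 32
B: 4·6 = 24 | 6·0+5·1+3·5+1·0+2·2 = 24
E: 4·8 = 32 | 6·0+5·6+3·0+1·0+2·1 = 32
X: 4·8 = 32 | 6·0+5·5+3·0+1·7+2·0 = 32
gcd(4,6,5,3,1,2) = 1

Coefficients: [4, 6, 5, 3, 1, 2]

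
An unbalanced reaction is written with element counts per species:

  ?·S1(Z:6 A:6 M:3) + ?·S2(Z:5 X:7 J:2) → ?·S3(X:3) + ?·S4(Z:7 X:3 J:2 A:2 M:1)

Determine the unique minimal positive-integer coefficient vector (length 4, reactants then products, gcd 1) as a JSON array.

Coefficients: [1, 3, 4, 3]

Z: 1·6+3·5 = 21 | 4·0+3·7 = 21
X: 1·0+3·7 = 21 | 4·3+3·3 = 21
J: 1·0+3·2 = 6 | 4·0+3·2 = 6
A: 1·6+3·0 = 6 | 4·0+3·2 = 6
M: 1·3+3·0 = 3 | 4·0+3·1 = 3
gcd(1,3,4,3) = 1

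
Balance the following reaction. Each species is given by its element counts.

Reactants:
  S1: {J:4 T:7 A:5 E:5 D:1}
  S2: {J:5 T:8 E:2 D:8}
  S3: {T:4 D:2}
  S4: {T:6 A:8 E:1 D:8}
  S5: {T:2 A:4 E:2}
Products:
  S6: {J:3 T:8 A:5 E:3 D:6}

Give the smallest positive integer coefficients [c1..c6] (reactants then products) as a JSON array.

Coefficients: [2, 2, 1, 2, 1, 6]

J: 2·4+2·5+1·0+2·0+1·0 = 18 | 6·3 = 18
T: 2·7+2·8+1·4+2·6+1·2 = 48 | 6·8 = 48
A: 2·5+2·0+1·0+2·8+1·4 = 30 | 6·5 = 30
E: 2·5+2·2+1·0+2·1+1·2 = 18 | 6·3 = 18
D: 2·1+2·8+1·2+2·8+1·0 = 36 | 6·6 = 36
gcd(2,2,1,2,1,6) = 1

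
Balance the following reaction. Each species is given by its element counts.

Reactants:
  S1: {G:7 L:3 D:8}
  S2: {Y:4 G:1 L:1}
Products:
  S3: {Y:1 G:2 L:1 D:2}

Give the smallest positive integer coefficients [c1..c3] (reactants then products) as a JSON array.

Y: 1·0+1·4 = 4 | 4·1 = 4
G: 1·7+1·1 = 8 | 4·2 = 8
L: 1·3+1·1 = 4 | 4·1 = 4
D: 1·8+1·0 = 8 | 4·2 = 8
gcd(1,1,4) = 1

Coefficients: [1, 1, 4]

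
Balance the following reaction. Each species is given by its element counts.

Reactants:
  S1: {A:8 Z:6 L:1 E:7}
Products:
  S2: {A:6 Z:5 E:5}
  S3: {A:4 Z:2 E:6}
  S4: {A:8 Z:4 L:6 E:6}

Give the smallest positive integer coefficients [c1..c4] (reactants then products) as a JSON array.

A: 6·8 = 48 | 6·6+1·4+1·8 = 48
Z: 6·6 = 36 | 6·5+1·2+1·4 = 36
L: 6·1 = 6 | 6·0+1·0+1·6 = 6
E: 6·7 = 42 | 6·5+1·6+1·6 = 42
gcd(6,6,1,1) = 1

Coefficients: [6, 6, 1, 1]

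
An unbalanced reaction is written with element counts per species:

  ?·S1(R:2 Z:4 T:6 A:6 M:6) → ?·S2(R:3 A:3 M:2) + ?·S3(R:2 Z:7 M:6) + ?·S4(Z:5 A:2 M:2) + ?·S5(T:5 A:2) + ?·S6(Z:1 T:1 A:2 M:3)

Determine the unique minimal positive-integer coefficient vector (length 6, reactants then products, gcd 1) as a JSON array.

R: 4·2 = 8 | 2·3+1·2+1·0+4·0+4·0 = 8
Z: 4·4 = 16 | 2·0+1·7+1·5+4·0+4·1 = 16
T: 4·6 = 24 | 2·0+1·0+1·0+4·5+4·1 = 24
A: 4·6 = 24 | 2·3+1·0+1·2+4·2+4·2 = 24
M: 4·6 = 24 | 2·2+1·6+1·2+4·0+4·3 = 24
gcd(4,2,1,1,4,4) = 1

Coefficients: [4, 2, 1, 1, 4, 4]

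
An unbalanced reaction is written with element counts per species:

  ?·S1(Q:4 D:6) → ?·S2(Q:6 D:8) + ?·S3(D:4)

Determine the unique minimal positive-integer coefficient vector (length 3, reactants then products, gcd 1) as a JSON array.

Coefficients: [6, 4, 1]

Q: 6·4 = 24 | 4·6+1·0 = 24
D: 6·6 = 36 | 4·8+1·4 = 36
gcd(6,4,1) = 1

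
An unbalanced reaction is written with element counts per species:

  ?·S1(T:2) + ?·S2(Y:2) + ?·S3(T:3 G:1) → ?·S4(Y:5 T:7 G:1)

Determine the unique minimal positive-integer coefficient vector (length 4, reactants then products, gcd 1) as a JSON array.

Y: 4·0+5·2+2·0 = 10 | 2·5 = 10
T: 4·2+5·0+2·3 = 14 | 2·7 = 14
G: 4·0+5·0+2·1 = 2 | 2·1 = 2
gcd(4,5,2,2) = 1

Coefficients: [4, 5, 2, 2]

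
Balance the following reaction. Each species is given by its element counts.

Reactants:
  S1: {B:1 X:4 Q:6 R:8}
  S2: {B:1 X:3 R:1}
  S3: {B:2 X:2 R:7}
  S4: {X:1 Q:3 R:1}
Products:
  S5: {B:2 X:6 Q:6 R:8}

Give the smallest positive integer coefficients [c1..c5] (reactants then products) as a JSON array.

B: 2·1+4·1+2·2+6·0 = 10 | 5·2 = 10
X: 2·4+4·3+2·2+6·1 = 30 | 5·6 = 30
Q: 2·6+4·0+2·0+6·3 = 30 | 5·6 = 30
R: 2·8+4·1+2·7+6·1 = 40 | 5·8 = 40
gcd(2,4,2,6,5) = 1

Coefficients: [2, 4, 2, 6, 5]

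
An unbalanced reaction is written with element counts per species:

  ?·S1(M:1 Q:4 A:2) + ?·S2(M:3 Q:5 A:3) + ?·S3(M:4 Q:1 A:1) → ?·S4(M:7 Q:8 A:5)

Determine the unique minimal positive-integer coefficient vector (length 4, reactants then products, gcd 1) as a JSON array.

M: 1·1+5·3+3·4 = 28 | 4·7 = 28
Q: 1·4+5·5+3·1 = 32 | 4·8 = 32
A: 1·2+5·3+3·1 = 20 | 4·5 = 20
gcd(1,5,3,4) = 1

Coefficients: [1, 5, 3, 4]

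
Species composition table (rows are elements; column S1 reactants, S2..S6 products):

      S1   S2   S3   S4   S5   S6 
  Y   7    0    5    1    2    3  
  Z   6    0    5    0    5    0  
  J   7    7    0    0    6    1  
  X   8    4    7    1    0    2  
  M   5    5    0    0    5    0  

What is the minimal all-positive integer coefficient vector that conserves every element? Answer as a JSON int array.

Y: 5·7 = 35 | 2·0+3·5+5·1+3·2+3·3 = 35
Z: 5·6 = 30 | 2·0+3·5+5·0+3·5+3·0 = 30
J: 5·7 = 35 | 2·7+3·0+5·0+3·6+3·1 = 35
X: 5·8 = 40 | 2·4+3·7+5·1+3·0+3·2 = 40
M: 5·5 = 25 | 2·5+3·0+5·0+3·5+3·0 = 25
gcd(5,2,3,5,3,3) = 1

Coefficients: [5, 2, 3, 5, 3, 3]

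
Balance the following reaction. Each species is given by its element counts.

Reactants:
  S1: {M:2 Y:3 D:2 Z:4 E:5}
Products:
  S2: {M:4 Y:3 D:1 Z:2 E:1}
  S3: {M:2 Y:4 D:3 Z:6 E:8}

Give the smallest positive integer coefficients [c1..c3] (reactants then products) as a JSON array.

M: 5·2 = 10 | 1·4+3·2 = 10
Y: 5·3 = 15 | 1·3+3·4 = 15
D: 5·2 = 10 | 1·1+3·3 = 10
Z: 5·4 = 20 | 1·2+3·6 = 20
E: 5·5 = 25 | 1·1+3·8 = 25
gcd(5,1,3) = 1

Coefficients: [5, 1, 3]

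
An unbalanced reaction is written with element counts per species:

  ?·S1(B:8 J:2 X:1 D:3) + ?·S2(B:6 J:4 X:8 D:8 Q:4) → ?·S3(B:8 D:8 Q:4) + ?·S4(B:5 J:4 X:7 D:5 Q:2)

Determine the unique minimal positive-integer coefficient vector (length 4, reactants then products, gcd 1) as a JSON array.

Coefficients: [2, 5, 2, 6]

B: 2·8+5·6 = 46 | 2·8+6·5 = 46
J: 2·2+5·4 = 24 | 2·0+6·4 = 24
X: 2·1+5·8 = 42 | 2·0+6·7 = 42
D: 2·3+5·8 = 46 | 2·8+6·5 = 46
Q: 2·0+5·4 = 20 | 2·4+6·2 = 20
gcd(2,5,2,6) = 1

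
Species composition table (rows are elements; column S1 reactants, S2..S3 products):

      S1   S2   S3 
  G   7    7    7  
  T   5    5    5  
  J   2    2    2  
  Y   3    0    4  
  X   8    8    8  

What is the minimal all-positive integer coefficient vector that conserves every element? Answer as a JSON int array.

G: 4·7 = 28 | 1·7+3·7 = 28
T: 4·5 = 20 | 1·5+3·5 = 20
J: 4·2 = 8 | 1·2+3·2 = 8
Y: 4·3 = 12 | 1·0+3·4 = 12
X: 4·8 = 32 | 1·8+3·8 = 32
gcd(4,1,3) = 1

Coefficients: [4, 1, 3]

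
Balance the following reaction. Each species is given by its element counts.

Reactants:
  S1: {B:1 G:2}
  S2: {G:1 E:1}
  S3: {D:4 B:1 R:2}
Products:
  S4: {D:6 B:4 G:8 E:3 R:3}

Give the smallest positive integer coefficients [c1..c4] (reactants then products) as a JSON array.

Coefficients: [5, 6, 3, 2]

D: 5·0+6·0+3·4 = 12 | 2·6 = 12
B: 5·1+6·0+3·1 = 8 | 2·4 = 8
G: 5·2+6·1+3·0 = 16 | 2·8 = 16
E: 5·0+6·1+3·0 = 6 | 2·3 = 6
R: 5·0+6·0+3·2 = 6 | 2·3 = 6
gcd(5,6,3,2) = 1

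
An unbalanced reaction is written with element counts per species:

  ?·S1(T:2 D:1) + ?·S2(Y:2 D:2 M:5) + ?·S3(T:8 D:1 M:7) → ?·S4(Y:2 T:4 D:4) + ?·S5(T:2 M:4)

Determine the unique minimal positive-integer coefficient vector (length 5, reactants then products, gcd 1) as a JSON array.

Y: 1·0+1·2+1·0 = 2 | 1·2+3·0 = 2
T: 1·2+1·0+1·8 = 10 | 1·4+3·2 = 10
D: 1·1+1·2+1·1 = 4 | 1·4+3·0 = 4
M: 1·0+1·5+1·7 = 12 | 1·0+3·4 = 12
gcd(1,1,1,1,3) = 1

Coefficients: [1, 1, 1, 1, 3]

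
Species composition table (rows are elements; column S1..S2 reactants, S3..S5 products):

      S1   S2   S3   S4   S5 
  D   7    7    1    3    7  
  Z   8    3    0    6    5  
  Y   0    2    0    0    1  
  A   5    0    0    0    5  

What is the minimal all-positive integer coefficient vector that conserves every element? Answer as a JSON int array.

D: 4·7+2·7 = 42 | 5·1+3·3+4·7 = 42
Z: 4·8+2·3 = 38 | 5·0+3·6+4·5 = 38
Y: 4·0+2·2 = 4 | 5·0+3·0+4·1 = 4
A: 4·5+2·0 = 20 | 5·0+3·0+4·5 = 20
gcd(4,2,5,3,4) = 1

Coefficients: [4, 2, 5, 3, 4]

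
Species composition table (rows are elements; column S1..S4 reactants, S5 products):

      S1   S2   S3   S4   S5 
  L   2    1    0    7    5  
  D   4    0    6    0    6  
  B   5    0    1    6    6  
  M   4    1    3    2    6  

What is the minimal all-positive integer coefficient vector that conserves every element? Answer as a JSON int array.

L: 3·2+5·1+3·0+2·7 = 25 | 5·5 = 25
D: 3·4+5·0+3·6+2·0 = 30 | 5·6 = 30
B: 3·5+5·0+3·1+2·6 = 30 | 5·6 = 30
M: 3·4+5·1+3·3+2·2 = 30 | 5·6 = 30
gcd(3,5,3,2,5) = 1

Coefficients: [3, 5, 3, 2, 5]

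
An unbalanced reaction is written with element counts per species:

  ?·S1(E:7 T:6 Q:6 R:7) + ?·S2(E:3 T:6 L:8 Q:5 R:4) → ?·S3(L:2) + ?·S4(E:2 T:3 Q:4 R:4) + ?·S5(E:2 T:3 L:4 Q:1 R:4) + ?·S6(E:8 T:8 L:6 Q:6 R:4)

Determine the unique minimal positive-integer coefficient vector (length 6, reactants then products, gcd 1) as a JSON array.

E: 4·7+4·3 = 40 | 3·0+6·2+2·2+3·8 = 40
T: 4·6+4·6 = 48 | 3·0+6·3+2·3+3·8 = 48
L: 4·0+4·8 = 32 | 3·2+6·0+2·4+3·6 = 32
Q: 4·6+4·5 = 44 | 3·0+6·4+2·1+3·6 = 44
R: 4·7+4·4 = 44 | 3·0+6·4+2·4+3·4 = 44
gcd(4,4,3,6,2,3) = 1

Coefficients: [4, 4, 3, 6, 2, 3]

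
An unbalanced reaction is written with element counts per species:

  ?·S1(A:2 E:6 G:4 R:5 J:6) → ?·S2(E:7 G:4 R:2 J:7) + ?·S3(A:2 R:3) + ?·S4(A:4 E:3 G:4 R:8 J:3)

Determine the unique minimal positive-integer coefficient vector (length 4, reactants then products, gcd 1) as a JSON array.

Coefficients: [4, 3, 2, 1]

A: 4·2 = 8 | 3·0+2·2+1·4 = 8
E: 4·6 = 24 | 3·7+2·0+1·3 = 24
G: 4·4 = 16 | 3·4+2·0+1·4 = 16
R: 4·5 = 20 | 3·2+2·3+1·8 = 20
J: 4·6 = 24 | 3·7+2·0+1·3 = 24
gcd(4,3,2,1) = 1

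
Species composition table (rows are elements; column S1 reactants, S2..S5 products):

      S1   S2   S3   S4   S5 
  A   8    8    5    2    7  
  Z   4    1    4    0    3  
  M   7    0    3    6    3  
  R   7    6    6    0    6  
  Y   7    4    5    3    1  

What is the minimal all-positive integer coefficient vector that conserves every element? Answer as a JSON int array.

A: 6·8 = 48 | 1·8+5·5+4·2+1·7 = 48
Z: 6·4 = 24 | 1·1+5·4+4·0+1·3 = 24
M: 6·7 = 42 | 1·0+5·3+4·6+1·3 = 42
R: 6·7 = 42 | 1·6+5·6+4·0+1·6 = 42
Y: 6·7 = 42 | 1·4+5·5+4·3+1·1 = 42
gcd(6,1,5,4,1) = 1

Coefficients: [6, 1, 5, 4, 1]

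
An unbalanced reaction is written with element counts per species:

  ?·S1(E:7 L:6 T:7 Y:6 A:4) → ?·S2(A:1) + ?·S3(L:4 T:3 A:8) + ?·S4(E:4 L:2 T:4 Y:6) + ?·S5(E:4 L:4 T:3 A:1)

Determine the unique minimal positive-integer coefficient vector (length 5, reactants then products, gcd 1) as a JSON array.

Coefficients: [4, 5, 1, 4, 3]

E: 4·7 = 28 | 5·0+1·0+4·4+3·4 = 28
L: 4·6 = 24 | 5·0+1·4+4·2+3·4 = 24
T: 4·7 = 28 | 5·0+1·3+4·4+3·3 = 28
Y: 4·6 = 24 | 5·0+1·0+4·6+3·0 = 24
A: 4·4 = 16 | 5·1+1·8+4·0+3·1 = 16
gcd(4,5,1,4,3) = 1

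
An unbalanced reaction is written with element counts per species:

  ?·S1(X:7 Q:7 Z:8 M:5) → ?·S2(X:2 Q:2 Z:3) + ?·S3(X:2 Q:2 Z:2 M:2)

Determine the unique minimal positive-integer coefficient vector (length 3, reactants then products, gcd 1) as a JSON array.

Coefficients: [2, 2, 5]

X: 2·7 = 14 | 2·2+5·2 = 14
Q: 2·7 = 14 | 2·2+5·2 = 14
Z: 2·8 = 16 | 2·3+5·2 = 16
M: 2·5 = 10 | 2·0+5·2 = 10
gcd(2,2,5) = 1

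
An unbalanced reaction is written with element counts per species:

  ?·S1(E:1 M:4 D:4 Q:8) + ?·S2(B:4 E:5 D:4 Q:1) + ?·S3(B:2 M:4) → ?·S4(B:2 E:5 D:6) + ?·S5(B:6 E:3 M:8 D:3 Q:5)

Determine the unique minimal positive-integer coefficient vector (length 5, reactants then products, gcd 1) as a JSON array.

Coefficients: [1, 2, 3, 1, 2]

B: 1·0+2·4+3·2 = 14 | 1·2+2·6 = 14
E: 1·1+2·5+3·0 = 11 | 1·5+2·3 = 11
M: 1·4+2·0+3·4 = 16 | 1·0+2·8 = 16
D: 1·4+2·4+3·0 = 12 | 1·6+2·3 = 12
Q: 1·8+2·1+3·0 = 10 | 1·0+2·5 = 10
gcd(1,2,3,1,2) = 1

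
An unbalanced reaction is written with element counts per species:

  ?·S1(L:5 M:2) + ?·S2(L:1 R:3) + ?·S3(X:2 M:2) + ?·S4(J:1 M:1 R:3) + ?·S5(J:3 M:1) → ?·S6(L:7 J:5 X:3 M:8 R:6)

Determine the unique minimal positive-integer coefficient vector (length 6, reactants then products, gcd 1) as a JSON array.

Coefficients: [5, 3, 6, 5, 5, 4]

L: 5·5+3·1+6·0+5·0+5·0 = 28 | 4·7 = 28
J: 5·0+3·0+6·0+5·1+5·3 = 20 | 4·5 = 20
X: 5·0+3·0+6·2+5·0+5·0 = 12 | 4·3 = 12
M: 5·2+3·0+6·2+5·1+5·1 = 32 | 4·8 = 32
R: 5·0+3·3+6·0+5·3+5·0 = 24 | 4·6 = 24
gcd(5,3,6,5,5,4) = 1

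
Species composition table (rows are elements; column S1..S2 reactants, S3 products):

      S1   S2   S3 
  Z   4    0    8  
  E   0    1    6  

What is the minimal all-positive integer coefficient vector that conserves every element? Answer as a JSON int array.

Coefficients: [2, 6, 1]

Z: 2·4+6·0 = 8 | 1·8 = 8
E: 2·0+6·1 = 6 | 1·6 = 6
gcd(2,6,1) = 1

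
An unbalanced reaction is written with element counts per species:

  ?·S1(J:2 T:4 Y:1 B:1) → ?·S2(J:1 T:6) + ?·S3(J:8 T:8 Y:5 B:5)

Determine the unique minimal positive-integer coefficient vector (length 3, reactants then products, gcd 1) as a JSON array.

Coefficients: [5, 2, 1]

J: 5·2 = 10 | 2·1+1·8 = 10
T: 5·4 = 20 | 2·6+1·8 = 20
Y: 5·1 = 5 | 2·0+1·5 = 5
B: 5·1 = 5 | 2·0+1·5 = 5
gcd(5,2,1) = 1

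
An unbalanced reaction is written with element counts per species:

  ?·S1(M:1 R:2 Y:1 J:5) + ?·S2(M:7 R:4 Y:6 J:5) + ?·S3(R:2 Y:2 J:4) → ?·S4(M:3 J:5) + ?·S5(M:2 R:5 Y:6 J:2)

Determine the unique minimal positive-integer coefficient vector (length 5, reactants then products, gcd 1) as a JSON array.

M: 2·1+3·7+2·0 = 23 | 5·3+4·2 = 23
R: 2·2+3·4+2·2 = 20 | 5·0+4·5 = 20
Y: 2·1+3·6+2·2 = 24 | 5·0+4·6 = 24
J: 2·5+3·5+2·4 = 33 | 5·5+4·2 = 33
gcd(2,3,2,5,4) = 1

Coefficients: [2, 3, 2, 5, 4]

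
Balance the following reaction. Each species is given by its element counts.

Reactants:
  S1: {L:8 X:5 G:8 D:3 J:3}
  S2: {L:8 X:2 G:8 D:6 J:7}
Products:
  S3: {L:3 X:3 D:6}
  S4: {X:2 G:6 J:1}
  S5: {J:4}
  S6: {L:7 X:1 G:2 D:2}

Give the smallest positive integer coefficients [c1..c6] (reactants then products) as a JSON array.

Coefficients: [4, 2, 2, 6, 5, 6]

L: 4·8+2·8 = 48 | 2·3+6·0+5·0+6·7 = 48
X: 4·5+2·2 = 24 | 2·3+6·2+5·0+6·1 = 24
G: 4·8+2·8 = 48 | 2·0+6·6+5·0+6·2 = 48
D: 4·3+2·6 = 24 | 2·6+6·0+5·0+6·2 = 24
J: 4·3+2·7 = 26 | 2·0+6·1+5·4+6·0 = 26
gcd(4,2,2,6,5,6) = 1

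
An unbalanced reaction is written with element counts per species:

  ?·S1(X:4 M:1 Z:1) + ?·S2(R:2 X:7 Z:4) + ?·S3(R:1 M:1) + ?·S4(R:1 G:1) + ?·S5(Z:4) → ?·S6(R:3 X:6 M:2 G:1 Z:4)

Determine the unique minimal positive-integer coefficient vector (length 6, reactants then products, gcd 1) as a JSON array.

R: 4·0+2·2+6·1+5·1+2·0 = 15 | 5·3 = 15
X: 4·4+2·7+6·0+5·0+2·0 = 30 | 5·6 = 30
M: 4·1+2·0+6·1+5·0+2·0 = 10 | 5·2 = 10
G: 4·0+2·0+6·0+5·1+2·0 = 5 | 5·1 = 5
Z: 4·1+2·4+6·0+5·0+2·4 = 20 | 5·4 = 20
gcd(4,2,6,5,2,5) = 1

Coefficients: [4, 2, 6, 5, 2, 5]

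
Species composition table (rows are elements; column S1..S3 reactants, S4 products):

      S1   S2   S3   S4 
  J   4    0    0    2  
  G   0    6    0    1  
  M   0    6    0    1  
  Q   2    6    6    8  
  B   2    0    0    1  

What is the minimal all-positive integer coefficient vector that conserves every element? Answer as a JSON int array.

J: 3·4+1·0+6·0 = 12 | 6·2 = 12
G: 3·0+1·6+6·0 = 6 | 6·1 = 6
M: 3·0+1·6+6·0 = 6 | 6·1 = 6
Q: 3·2+1·6+6·6 = 48 | 6·8 = 48
B: 3·2+1·0+6·0 = 6 | 6·1 = 6
gcd(3,1,6,6) = 1

Coefficients: [3, 1, 6, 6]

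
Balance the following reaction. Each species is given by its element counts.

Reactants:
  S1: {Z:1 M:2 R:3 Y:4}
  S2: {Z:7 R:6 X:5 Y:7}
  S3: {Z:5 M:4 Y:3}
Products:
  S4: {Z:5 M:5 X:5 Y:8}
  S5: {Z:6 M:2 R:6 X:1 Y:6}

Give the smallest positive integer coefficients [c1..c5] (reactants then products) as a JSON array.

Z: 4·1+3·7+3·5 = 40 | 2·5+5·6 = 40
M: 4·2+3·0+3·4 = 20 | 2·5+5·2 = 20
R: 4·3+3·6+3·0 = 30 | 2·0+5·6 = 30
X: 4·0+3·5+3·0 = 15 | 2·5+5·1 = 15
Y: 4·4+3·7+3·3 = 46 | 2·8+5·6 = 46
gcd(4,3,3,2,5) = 1

Coefficients: [4, 3, 3, 2, 5]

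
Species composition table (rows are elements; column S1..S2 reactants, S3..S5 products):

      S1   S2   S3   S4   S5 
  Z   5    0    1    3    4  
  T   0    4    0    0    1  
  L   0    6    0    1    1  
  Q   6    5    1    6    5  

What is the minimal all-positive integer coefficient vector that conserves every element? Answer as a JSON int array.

Z: 5·5+1·0 = 25 | 3·1+2·3+4·4 = 25
T: 5·0+1·4 = 4 | 3·0+2·0+4·1 = 4
L: 5·0+1·6 = 6 | 3·0+2·1+4·1 = 6
Q: 5·6+1·5 = 35 | 3·1+2·6+4·5 = 35
gcd(5,1,3,2,4) = 1

Coefficients: [5, 1, 3, 2, 4]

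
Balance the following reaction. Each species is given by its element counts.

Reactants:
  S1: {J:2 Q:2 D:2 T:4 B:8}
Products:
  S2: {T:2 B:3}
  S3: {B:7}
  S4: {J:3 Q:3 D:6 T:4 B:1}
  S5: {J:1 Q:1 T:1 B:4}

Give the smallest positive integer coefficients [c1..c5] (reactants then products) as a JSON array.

Coefficients: [6, 5, 1, 2, 6]

J: 6·2 = 12 | 5·0+1·0+2·3+6·1 = 12
Q: 6·2 = 12 | 5·0+1·0+2·3+6·1 = 12
D: 6·2 = 12 | 5·0+1·0+2·6+6·0 = 12
T: 6·4 = 24 | 5·2+1·0+2·4+6·1 = 24
B: 6·8 = 48 | 5·3+1·7+2·1+6·4 = 48
gcd(6,5,1,2,6) = 1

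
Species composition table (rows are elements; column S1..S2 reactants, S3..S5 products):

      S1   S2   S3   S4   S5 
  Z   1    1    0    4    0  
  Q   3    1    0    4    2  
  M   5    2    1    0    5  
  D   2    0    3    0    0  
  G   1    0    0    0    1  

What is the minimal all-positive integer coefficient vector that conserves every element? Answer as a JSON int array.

Coefficients: [3, 1, 2, 1, 3]

Z: 3·1+1·1 = 4 | 2·0+1·4+3·0 = 4
Q: 3·3+1·1 = 10 | 2·0+1·4+3·2 = 10
M: 3·5+1·2 = 17 | 2·1+1·0+3·5 = 17
D: 3·2+1·0 = 6 | 2·3+1·0+3·0 = 6
G: 3·1+1·0 = 3 | 2·0+1·0+3·1 = 3
gcd(3,1,2,1,3) = 1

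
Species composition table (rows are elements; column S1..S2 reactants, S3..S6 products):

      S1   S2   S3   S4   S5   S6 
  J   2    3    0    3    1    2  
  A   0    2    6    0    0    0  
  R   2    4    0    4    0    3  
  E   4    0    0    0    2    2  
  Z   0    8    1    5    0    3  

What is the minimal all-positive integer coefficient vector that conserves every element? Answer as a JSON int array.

J: 5·2+3·3 = 19 | 1·0+1·3+4·1+6·2 = 19
A: 5·0+3·2 = 6 | 1·6+1·0+4·0+6·0 = 6
R: 5·2+3·4 = 22 | 1·0+1·4+4·0+6·3 = 22
E: 5·4+3·0 = 20 | 1·0+1·0+4·2+6·2 = 20
Z: 5·0+3·8 = 24 | 1·1+1·5+4·0+6·3 = 24
gcd(5,3,1,1,4,6) = 1

Coefficients: [5, 3, 1, 1, 4, 6]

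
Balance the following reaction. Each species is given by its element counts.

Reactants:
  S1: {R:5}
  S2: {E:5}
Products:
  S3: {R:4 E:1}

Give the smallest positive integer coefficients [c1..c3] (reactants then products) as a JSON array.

Coefficients: [4, 1, 5]

R: 4·5+1·0 = 20 | 5·4 = 20
E: 4·0+1·5 = 5 | 5·1 = 5
gcd(4,1,5) = 1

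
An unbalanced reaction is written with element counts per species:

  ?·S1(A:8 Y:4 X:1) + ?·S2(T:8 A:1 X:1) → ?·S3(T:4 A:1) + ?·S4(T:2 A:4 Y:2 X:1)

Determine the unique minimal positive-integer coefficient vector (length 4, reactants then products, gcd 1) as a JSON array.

Coefficients: [1, 1, 1, 2]

T: 1·0+1·8 = 8 | 1·4+2·2 = 8
A: 1·8+1·1 = 9 | 1·1+2·4 = 9
Y: 1·4+1·0 = 4 | 1·0+2·2 = 4
X: 1·1+1·1 = 2 | 1·0+2·1 = 2
gcd(1,1,1,2) = 1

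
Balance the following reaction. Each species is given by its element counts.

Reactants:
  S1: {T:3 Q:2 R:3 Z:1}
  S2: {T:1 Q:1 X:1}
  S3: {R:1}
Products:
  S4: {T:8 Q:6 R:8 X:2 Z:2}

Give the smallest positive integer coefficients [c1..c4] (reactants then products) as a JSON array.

Coefficients: [2, 2, 2, 1]

T: 2·3+2·1+2·0 = 8 | 1·8 = 8
Q: 2·2+2·1+2·0 = 6 | 1·6 = 6
R: 2·3+2·0+2·1 = 8 | 1·8 = 8
X: 2·0+2·1+2·0 = 2 | 1·2 = 2
Z: 2·1+2·0+2·0 = 2 | 1·2 = 2
gcd(2,2,2,1) = 1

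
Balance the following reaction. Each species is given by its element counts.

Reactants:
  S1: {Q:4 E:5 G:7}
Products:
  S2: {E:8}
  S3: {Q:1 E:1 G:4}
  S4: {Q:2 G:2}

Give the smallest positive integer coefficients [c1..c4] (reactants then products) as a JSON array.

Q: 2·4 = 8 | 1·0+2·1+3·2 = 8
E: 2·5 = 10 | 1·8+2·1+3·0 = 10
G: 2·7 = 14 | 1·0+2·4+3·2 = 14
gcd(2,1,2,3) = 1

Coefficients: [2, 1, 2, 3]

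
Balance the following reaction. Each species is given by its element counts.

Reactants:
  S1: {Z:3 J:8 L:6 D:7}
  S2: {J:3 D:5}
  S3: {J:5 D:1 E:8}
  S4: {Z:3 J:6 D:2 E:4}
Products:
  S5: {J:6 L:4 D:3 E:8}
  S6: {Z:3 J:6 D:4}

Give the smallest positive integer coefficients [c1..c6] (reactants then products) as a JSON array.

Z: 4·3+1·0+5·0+2·3 = 18 | 6·0+6·3 = 18
J: 4·8+1·3+5·5+2·6 = 72 | 6·6+6·6 = 72
L: 4·6+1·0+5·0+2·0 = 24 | 6·4+6·0 = 24
D: 4·7+1·5+5·1+2·2 = 42 | 6·3+6·4 = 42
E: 4·0+1·0+5·8+2·4 = 48 | 6·8+6·0 = 48
gcd(4,1,5,2,6,6) = 1

Coefficients: [4, 1, 5, 2, 6, 6]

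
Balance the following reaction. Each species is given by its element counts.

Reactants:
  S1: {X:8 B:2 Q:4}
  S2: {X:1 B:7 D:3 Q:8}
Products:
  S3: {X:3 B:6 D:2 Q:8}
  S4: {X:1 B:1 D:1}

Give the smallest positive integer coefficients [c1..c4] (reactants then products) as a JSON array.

X: 2·8+5·1 = 21 | 6·3+3·1 = 21
B: 2·2+5·7 = 39 | 6·6+3·1 = 39
D: 2·0+5·3 = 15 | 6·2+3·1 = 15
Q: 2·4+5·8 = 48 | 6·8+3·0 = 48
gcd(2,5,6,3) = 1

Coefficients: [2, 5, 6, 3]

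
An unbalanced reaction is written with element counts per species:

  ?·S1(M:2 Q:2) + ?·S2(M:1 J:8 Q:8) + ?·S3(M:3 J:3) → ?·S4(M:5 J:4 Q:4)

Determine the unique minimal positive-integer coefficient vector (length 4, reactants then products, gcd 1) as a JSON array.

Coefficients: [6, 1, 4, 5]

M: 6·2+1·1+4·3 = 25 | 5·5 = 25
J: 6·0+1·8+4·3 = 20 | 5·4 = 20
Q: 6·2+1·8+4·0 = 20 | 5·4 = 20
gcd(6,1,4,5) = 1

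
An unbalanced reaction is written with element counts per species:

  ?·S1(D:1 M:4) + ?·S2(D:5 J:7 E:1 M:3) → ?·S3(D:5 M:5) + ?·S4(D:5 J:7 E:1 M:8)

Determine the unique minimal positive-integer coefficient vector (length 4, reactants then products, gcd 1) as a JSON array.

Coefficients: [5, 3, 1, 3]

D: 5·1+3·5 = 20 | 1·5+3·5 = 20
J: 5·0+3·7 = 21 | 1·0+3·7 = 21
E: 5·0+3·1 = 3 | 1·0+3·1 = 3
M: 5·4+3·3 = 29 | 1·5+3·8 = 29
gcd(5,3,1,3) = 1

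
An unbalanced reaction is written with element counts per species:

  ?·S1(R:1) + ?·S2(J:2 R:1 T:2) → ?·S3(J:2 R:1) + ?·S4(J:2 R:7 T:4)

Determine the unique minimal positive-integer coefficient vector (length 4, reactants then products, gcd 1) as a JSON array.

J: 6·0+2·2 = 4 | 1·2+1·2 = 4
R: 6·1+2·1 = 8 | 1·1+1·7 = 8
T: 6·0+2·2 = 4 | 1·0+1·4 = 4
gcd(6,2,1,1) = 1

Coefficients: [6, 2, 1, 1]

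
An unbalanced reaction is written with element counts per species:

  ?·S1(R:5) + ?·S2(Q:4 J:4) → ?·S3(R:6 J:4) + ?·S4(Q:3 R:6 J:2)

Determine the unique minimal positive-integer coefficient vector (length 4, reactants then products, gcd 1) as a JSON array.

Q: 6·0+3·4 = 12 | 1·0+4·3 = 12
R: 6·5+3·0 = 30 | 1·6+4·6 = 30
J: 6·0+3·4 = 12 | 1·4+4·2 = 12
gcd(6,3,1,4) = 1

Coefficients: [6, 3, 1, 4]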